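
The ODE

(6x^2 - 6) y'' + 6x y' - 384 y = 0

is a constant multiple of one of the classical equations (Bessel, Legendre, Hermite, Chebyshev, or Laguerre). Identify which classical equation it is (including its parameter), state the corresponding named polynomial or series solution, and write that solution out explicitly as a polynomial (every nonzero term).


All three coefficients share the factor -6; dividing through by -6 gives  (1 - x^2) y'' - x y' + 64 y = 0.
This matches the Chebyshev equation (1 - x^2) y'' - x y' + n^2 y = 0 (note the -x y' term, not -2x y') with n^2 = 64, so n = 8; the polynomial solution is T_8(x).
With y = sum_k a_k x^k, matching x^k gives (k+2)(k+1) a_{k+2} = (k^2 - n^2) a_k = (k - 8)(k + 8) a_k. The right side vanishes at k = 8, so the series with the parity of 8 terminates at degree 8.
Standard normalization: leading coefficient of T_n is 2^(n-1), so a_8 = 2^7 = 128. Work downward with a_k = (k+1)(k+2) a_{k+2} / ((k - 8)(k + 8)):
  a_6 = (7)(8)(128) / ((6 - 8)(6 + 8)) = 7168/(-28) = -256
  a_4 = (5)(6)(-256) / ((4 - 8)(4 + 8)) = -7680/(-48) = 160
  a_2 = (3)(4)(160) / ((2 - 8)(2 + 8)) = 1920/(-60) = -32
  a_0 = (1)(2)(-32) / ((0 - 8)(0 + 8)) = -64/(-64) = 1
Hence T_8(x) = 128 x^8 - 256 x^6 + 160 x^4 - 32 x^2 + 1.

T_8(x); series = 128 x^8 - 256 x^6 + 160 x^4 - 32 x^2 + 1


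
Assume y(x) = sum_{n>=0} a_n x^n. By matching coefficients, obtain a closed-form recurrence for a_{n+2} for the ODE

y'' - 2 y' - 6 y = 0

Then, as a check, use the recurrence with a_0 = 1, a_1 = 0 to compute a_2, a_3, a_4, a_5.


Substitute y = sum_n a_n x^n.
y''(x) has coefficient (n+2)(n+1) a_{n+2} at x^n;
-2 y'(x) has coefficient -2 (n+1) a_{n+1} at x^n;
-6 y(x) has coefficient -6 a_n at x^n.
Matching x^n: (n+2)(n+1) a_{n+2} - 2 (n+1) a_{n+1} - 6 a_n = 0.
Thus a_{n+2} = [2 (n+1) a_{n+1} + 6 a_n] / ((n+1)(n+2)).

Check with a_0 = 1, a_1 = 0 (apply the recurrence for n = 0, 1, 2, 3): a_0 = 1, a_1 = 0, a_2 = 3, a_3 = 2, a_4 = 5/2, a_5 = 8/5.

a_(n+2) = [2 (n+1) a_(n+1) + 6 a_n] / ((n+1)(n+2)); check: a_0 = 1, a_1 = 0, a_2 = 3, a_3 = 2, a_4 = 5/2, a_5 = 8/5


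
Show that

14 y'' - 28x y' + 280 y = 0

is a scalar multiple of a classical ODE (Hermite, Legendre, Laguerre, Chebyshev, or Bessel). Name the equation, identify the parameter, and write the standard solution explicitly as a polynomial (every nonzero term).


All three coefficients share the factor 14; dividing through by 14 gives  y'' - 2x y' + 20 y = 0.
This matches the Hermite equation y'' - 2x y' + 2n y = 0 with 2n = 20, so n = 10; the polynomial solution is H_10(x).
With y = sum_k a_k x^k, matching x^k gives (k+2)(k+1) a_{k+2} = 2(k - n) a_k = 2(k - 10) a_k. The right side vanishes at k = 10, so the series with the parity of 10 terminates at degree 10.
Standard normalization: leading coefficient of H_n is 2^n, so a_10 = 2^10 = 1024. Work downward with a_k = (k+1)(k+2) a_{k+2} / (2(k - n)):
  a_8 = (9)(10)(1024) / (2(8 - 10)) = 92160/(-4) = -23040
  a_6 = (7)(8)(-23040) / (2(6 - 10)) = -1290240/(-8) = 161280
  a_4 = (5)(6)(161280) / (2(4 - 10)) = 4838400/(-12) = -403200
  a_2 = (3)(4)(-403200) / (2(2 - 10)) = -4838400/(-16) = 302400
  a_0 = (1)(2)(302400) / (2(0 - 10)) = 604800/(-20) = -30240
Hence H_10(x) = 1024 x^10 - 23040 x^8 + 161280 x^6 - 403200 x^4 + 302400 x^2 - 30240.

H_10(x); series = 1024 x^10 - 23040 x^8 + 161280 x^6 - 403200 x^4 + 302400 x^2 - 30240


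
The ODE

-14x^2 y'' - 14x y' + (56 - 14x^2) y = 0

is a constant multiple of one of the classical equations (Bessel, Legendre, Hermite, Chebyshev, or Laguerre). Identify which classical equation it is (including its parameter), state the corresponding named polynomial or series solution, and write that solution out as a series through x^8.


All three coefficients share the factor -14; dividing through by -14 gives  x^2 y'' + x y' + (x^2 - 4) y = 0.
This matches the Bessel equation x^2 y'' + x y' + (x^2 - nu^2) y = 0 with nu^2 = 4, so nu = 2; the solution bounded at x = 0 is J_2(x).
Frobenius at x = 0: indicial roots ±nu; for r = nu the recurrence k(k + 2nu) c_k = -c_{k-2} gives the standard series J_nu(x) = sum_{k>=0} (-1)^k / (k! (k+nu)!) (x/2)^(2k+nu). Evaluate the first 4 terms:
  k = 0: (-1)^0 / (0! * 2! * 2^2) x^2 = 1/(1*2*4) x^2 = (1/8) x^2
  k = 1: (-1)^1 / (1! * 3! * 2^4) x^4 = -1/(1*6*16) x^4 = (-1/96) x^4
  k = 2: (-1)^2 / (2! * 4! * 2^6) x^6 = 1/(2*24*64) x^6 = (1/3072) x^6
  k = 3: (-1)^3 / (3! * 5! * 2^8) x^8 = -1/(6*120*256) x^8 = (-1/184320) x^8
Hence J_2(x) = -x^8/184320 + x^6/3072 - x^4/96 + x^2/8 + ....

J_2(x); series = -x^8/184320 + x^6/3072 - x^4/96 + x^2/8


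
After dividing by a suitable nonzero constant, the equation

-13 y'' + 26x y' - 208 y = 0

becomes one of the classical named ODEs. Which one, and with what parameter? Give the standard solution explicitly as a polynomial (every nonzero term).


All three coefficients share the factor -13; dividing through by -13 gives  y'' - 2x y' + 16 y = 0.
This matches the Hermite equation y'' - 2x y' + 2n y = 0 with 2n = 16, so n = 8; the polynomial solution is H_8(x).
With y = sum_k a_k x^k, matching x^k gives (k+2)(k+1) a_{k+2} = 2(k - n) a_k = 2(k - 8) a_k. The right side vanishes at k = 8, so the series with the parity of 8 terminates at degree 8.
Standard normalization: leading coefficient of H_n is 2^n, so a_8 = 2^8 = 256. Work downward with a_k = (k+1)(k+2) a_{k+2} / (2(k - n)):
  a_6 = (7)(8)(256) / (2(6 - 8)) = 14336/(-4) = -3584
  a_4 = (5)(6)(-3584) / (2(4 - 8)) = -107520/(-8) = 13440
  a_2 = (3)(4)(13440) / (2(2 - 8)) = 161280/(-12) = -13440
  a_0 = (1)(2)(-13440) / (2(0 - 8)) = -26880/(-16) = 1680
Hence H_8(x) = 256 x^8 - 3584 x^6 + 13440 x^4 - 13440 x^2 + 1680.

H_8(x); series = 256 x^8 - 3584 x^6 + 13440 x^4 - 13440 x^2 + 1680


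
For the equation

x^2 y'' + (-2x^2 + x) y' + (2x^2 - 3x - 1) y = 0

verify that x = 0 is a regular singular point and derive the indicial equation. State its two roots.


Divide by x^2 to reach normal form y'' + P_1(x) y' + P_2(x) y = 0 with P_1(x) = -2 + 1/x and P_2(x) = 2 - 3/x - 1/x^2.
x = 0 is a singular point because the y'-coefficient -2 + 1/x has a pole at x = 0 and the y-coefficient 2 - 3/x - 1/x^2 has a pole at x = 0.
It is a regular singular point because x P_1(x) = p(x) = 1 - 2x and x^2 P_2(x) = q(x) = 2x^2 - 3x - 1 are polynomials, hence analytic at x = 0.
p(0) = 1,  q(0) = -1.
Indicial equation: r(r-1) + p(0) r + q(0) = 0, i.e. r^2 + (p(0) - 1) r + q(0) = 0, i.e. r^2 - 1 = 0.
Discriminant: (0)^2 - 4(-1) = 4, so r = (0 ± 2)/2.
Solving: r_1 = 1, r_2 = -1.

indicial: r^2 - 1 = 0; roots r_1 = 1, r_2 = -1


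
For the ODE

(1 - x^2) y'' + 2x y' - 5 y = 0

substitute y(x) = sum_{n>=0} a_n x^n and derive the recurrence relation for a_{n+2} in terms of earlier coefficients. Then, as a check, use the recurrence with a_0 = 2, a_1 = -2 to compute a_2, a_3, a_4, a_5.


Substitute y = sum_n a_n x^n.
(1 - 1 x^2) y'' contributes (n+2)(n+1) a_{n+2} - n(n-1) a_n at x^n.
2 x y'(x) contributes 2 n a_n at x^n.
-5 y(x) contributes -5 a_n at x^n.
Matching x^n: (n+2)(n+1) a_{n+2} + (-n(n-1) + 2 n - 5) a_n = 0.
Thus a_{n+2} = (n(n-1) - 2 n + 5) / ((n+1)(n+2)) * a_n.

Check with a_0 = 2, a_1 = -2 (apply the recurrence for n = 0, 1, 2, 3): a_0 = 2, a_1 = -2, a_2 = 5, a_3 = -1, a_4 = 5/4, a_5 = -1/4.

a_(n+2) = (n(n-1) - 2 n + 5) / ((n+1)(n+2)) * a_n; check: a_0 = 2, a_1 = -2, a_2 = 5, a_3 = -1, a_4 = 5/4, a_5 = -1/4


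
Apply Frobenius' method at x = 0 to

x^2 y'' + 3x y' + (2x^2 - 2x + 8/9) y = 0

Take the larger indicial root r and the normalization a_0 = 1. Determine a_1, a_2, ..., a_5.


Write in Frobenius form y'' + (p(x)/x) y' + (q(x)/x^2) y = 0:
  p(x) = 3,  q(x) = 2x^2 - 2x + 8/9.
Indicial equation: r(r-1) + (3) r + (8/9) = 0 -> roots r_1 = -2/3, r_2 = -4/3.
Take r = r_1 = -2/3. Let y(x) = x^r sum_{n>=0} a_n x^n with a_0 = 1.
Substitute y = x^r sum a_n x^n and match x^{r+n}. The recurrence is
  D(n) a_n - 2 a_{n-1} + 2 a_{n-2} = 0,  where D(n) = (r+n)(r+n-1) + (3)(r+n) + (8/9).
  a_n = [2 a_{n-1} - 2 a_{n-2}] / D(n).
Since the indicial polynomial factors as (r - r_1)(r - r_2), D(n) = (r_1 + n - r_1)(r_1 + n - r_2) = n(n + 2/3).
Evaluating step by step (a_0 = 1):
  n = 1: D(1) = 1(1 + 2/3) = 5/3; numerator = 2(1) = 2; a_1 = (2)/(5/3) = 6/5
  n = 2: D(2) = 2(2 + 2/3) = 16/3; numerator = 2(6/5) - 2(1) = 2/5; a_2 = (2/5)/(16/3) = 3/40
  n = 3: D(3) = 3(3 + 2/3) = 11; numerator = 2(3/40) - 2(6/5) = -9/4; a_3 = (-9/4)/(11) = -9/44
  n = 4: D(4) = 4(4 + 2/3) = 56/3; numerator = 2(-9/44) - 2(3/40) = -123/220; a_4 = (-123/220)/(56/3) = -369/12320
  n = 5: D(5) = 5(5 + 2/3) = 85/3; numerator = 2(-369/12320) - 2(-9/44) = 2151/6160; a_5 = (2151/6160)/(85/3) = 6453/523600

r = -2/3; a_0 = 1; a_1 = 6/5; a_2 = 3/40; a_3 = -9/44; a_4 = -369/12320; a_5 = 6453/523600


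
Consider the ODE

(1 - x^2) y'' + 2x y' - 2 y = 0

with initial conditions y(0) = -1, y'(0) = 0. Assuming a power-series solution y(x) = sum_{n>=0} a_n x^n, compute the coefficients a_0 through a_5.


Ansatz: y(x) = sum_{n>=0} a_n x^n, so y'(x) = sum_{n>=1} n a_n x^(n-1) and y''(x) = sum_{n>=2} n(n-1) a_n x^(n-2).
Substitute into P(x) y'' + Q(x) y' + R(x) y = 0 with P(x) = 1 - x^2, Q(x) = 2x, R(x) = -2, and match powers of x.
Initial conditions: a_0 = -1, a_1 = 0.
Setting the coefficient of each power of x to zero and solving order by order (substituting the coefficients already found):
  x^0: 2 a_2 - 2 a_0 = 0  ->  2 a_2 = 2 a_0 = -2  ->  a_2 = -1
  x^1: 6 a_3 = 0  ->  a_3 = 0
  x^2: 12 a_4 = 0  ->  a_4 = 0
  x^3: 20 a_5 - 2 a_3 = 0  ->  20 a_5 = 2 a_3 = 0  ->  a_5 = 0
Truncated series: y(x) = -1 - x^2 + O(x^6).

a_0 = -1; a_1 = 0; a_2 = -1; a_3 = 0; a_4 = 0; a_5 = 0


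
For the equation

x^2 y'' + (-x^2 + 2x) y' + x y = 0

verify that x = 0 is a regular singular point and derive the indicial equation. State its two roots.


Divide by x^2 to reach normal form y'' + P_1(x) y' + P_2(x) y = 0 with P_1(x) = -1 + 2/x and P_2(x) = 1/x.
x = 0 is a singular point because the y'-coefficient -1 + 2/x has a pole at x = 0 and the y-coefficient 1/x has a pole at x = 0.
It is a regular singular point because x P_1(x) = p(x) = 2 - x and x^2 P_2(x) = q(x) = x are polynomials, hence analytic at x = 0.
p(0) = 2,  q(0) = 0.
Indicial equation: r(r-1) + p(0) r + q(0) = 0, i.e. r^2 + (p(0) - 1) r + q(0) = 0, i.e. r^2 + 1 r = 0.
Discriminant: (1)^2 - 4(0) = 1, so r = (-1 ± 1)/2.
Solving: r_1 = 0, r_2 = -1.

indicial: r^2 + 1 r = 0; roots r_1 = 0, r_2 = -1


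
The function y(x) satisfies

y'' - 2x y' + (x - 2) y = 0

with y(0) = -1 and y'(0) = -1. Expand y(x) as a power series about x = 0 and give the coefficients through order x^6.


Ansatz: y(x) = sum_{n>=0} a_n x^n, so y'(x) = sum_{n>=1} n a_n x^(n-1) and y''(x) = sum_{n>=2} n(n-1) a_n x^(n-2).
Substitute into P(x) y'' + Q(x) y' + R(x) y = 0 with P(x) = 1, Q(x) = -2x, R(x) = x - 2, and match powers of x.
Initial conditions: a_0 = -1, a_1 = -1.
Setting the coefficient of each power of x to zero and solving order by order (substituting the coefficients already found):
  x^0: 2 a_2 - 2 a_0 = 0  ->  2 a_2 = 2 a_0 = -2  ->  a_2 = -1
  x^1: 6 a_3 - 4 a_1 + a_0 = 0  ->  6 a_3 = 4 a_1 - a_0 = -3  ->  a_3 = -1/2
  x^2: 12 a_4 - 6 a_2 + a_1 = 0  ->  12 a_4 = 6 a_2 - a_1 = -5  ->  a_4 = -5/12
  x^3: 20 a_5 - 8 a_3 + a_2 = 0  ->  20 a_5 = 8 a_3 - a_2 = -3  ->  a_5 = -3/20
  x^4: 30 a_6 - 10 a_4 + a_3 = 0  ->  30 a_6 = 10 a_4 - a_3 = -11/3  ->  a_6 = -11/90
Truncated series: y(x) = -1 - x - x^2 - (1/2) x^3 - (5/12) x^4 - (3/20) x^5 - (11/90) x^6 + O(x^7).

a_0 = -1; a_1 = -1; a_2 = -1; a_3 = -1/2; a_4 = -5/12; a_5 = -3/20; a_6 = -11/90


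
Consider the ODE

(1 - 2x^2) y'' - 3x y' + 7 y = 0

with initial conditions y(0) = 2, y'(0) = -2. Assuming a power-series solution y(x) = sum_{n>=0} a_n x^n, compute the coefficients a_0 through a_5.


Ansatz: y(x) = sum_{n>=0} a_n x^n, so y'(x) = sum_{n>=1} n a_n x^(n-1) and y''(x) = sum_{n>=2} n(n-1) a_n x^(n-2).
Substitute into P(x) y'' + Q(x) y' + R(x) y = 0 with P(x) = 1 - 2x^2, Q(x) = -3x, R(x) = 7, and match powers of x.
Initial conditions: a_0 = 2, a_1 = -2.
Setting the coefficient of each power of x to zero and solving order by order (substituting the coefficients already found):
  x^0: 2 a_2 + 7 a_0 = 0  ->  2 a_2 = -7 a_0 = -14  ->  a_2 = -7
  x^1: 6 a_3 + 4 a_1 = 0  ->  6 a_3 = -4 a_1 = 8  ->  a_3 = 4/3
  x^2: 12 a_4 - 3 a_2 = 0  ->  12 a_4 = 3 a_2 = -21  ->  a_4 = -7/4
  x^3: 20 a_5 - 14 a_3 = 0  ->  20 a_5 = 14 a_3 = 56/3  ->  a_5 = 14/15
Truncated series: y(x) = 2 - 2 x - 7 x^2 + (4/3) x^3 - (7/4) x^4 + (14/15) x^5 + O(x^6).

a_0 = 2; a_1 = -2; a_2 = -7; a_3 = 4/3; a_4 = -7/4; a_5 = 14/15


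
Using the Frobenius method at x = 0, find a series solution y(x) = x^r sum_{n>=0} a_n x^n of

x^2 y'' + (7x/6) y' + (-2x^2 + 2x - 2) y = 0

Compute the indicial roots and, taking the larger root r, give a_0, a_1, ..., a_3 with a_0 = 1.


Write in Frobenius form y'' + (p(x)/x) y' + (q(x)/x^2) y = 0:
  p(x) = 7/6,  q(x) = -2x^2 + 2x - 2.
Indicial equation: r(r-1) + (7/6) r + (-2) = 0 -> roots r_1 = 4/3, r_2 = -3/2.
Take r = r_1 = 4/3. Let y(x) = x^r sum_{n>=0} a_n x^n with a_0 = 1.
Substitute y = x^r sum a_n x^n and match x^{r+n}. The recurrence is
  D(n) a_n + 2 a_{n-1} - 2 a_{n-2} = 0,  where D(n) = (r+n)(r+n-1) + (7/6)(r+n) + (-2).
  a_n = [-2 a_{n-1} + 2 a_{n-2}] / D(n).
Since the indicial polynomial factors as (r - r_1)(r - r_2), D(n) = (r_1 + n - r_1)(r_1 + n - r_2) = n(n + 17/6).
Evaluating step by step (a_0 = 1):
  n = 1: D(1) = 1(1 + 17/6) = 23/6; numerator = -2(1) = -2; a_1 = (-2)/(23/6) = -12/23
  n = 2: D(2) = 2(2 + 17/6) = 29/3; numerator = -2(-12/23) + 2(1) = 70/23; a_2 = (70/23)/(29/3) = 210/667
  n = 3: D(3) = 3(3 + 17/6) = 35/2; numerator = -2(210/667) + 2(-12/23) = -1116/667; a_3 = (-1116/667)/(35/2) = -2232/23345

r = 4/3; a_0 = 1; a_1 = -12/23; a_2 = 210/667; a_3 = -2232/23345


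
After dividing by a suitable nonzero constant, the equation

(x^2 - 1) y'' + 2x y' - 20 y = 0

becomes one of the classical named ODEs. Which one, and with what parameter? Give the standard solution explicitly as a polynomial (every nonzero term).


All three coefficients share the factor -1; dividing through by -1 gives  (1 - x^2) y'' - 2x y' + 20 y = 0.
This matches the Legendre equation (1 - x^2) y'' - 2x y' + n(n+1) y = 0 (note the -2x y' term) with n(n+1) = 20, so n = 4; the polynomial solution is P_4(x).
With y = sum_k a_k x^k, matching x^k gives (k+2)(k+1) a_{k+2} = [k(k+1) - n(n+1)] a_k = (k - 4)(k + 5) a_k. The right side vanishes at k = 4, so the series with the parity of 4 terminates at degree 4.
Standard normalization (P_n(1) = 1): leading coefficient (2n)!/(2^n (n!)^2) = 40320/(16*576) = 35/8, so a_4 = 35/8. Work downward with a_k = (k+1)(k+2) a_{k+2} / ((k - 4)(k + 5)):
  a_2 = (3)(4)(35/8) / ((2 - 4)(2 + 5)) = (105/2)/(-14) = -15/4
  a_0 = (1)(2)(-15/4) / ((0 - 4)(0 + 5)) = (-15/2)/(-20) = 3/8
Hence P_4(x) = 35 x^4/8 - 15 x^2/4 + 3/8.

P_4(x); series = 35 x^4/8 - 15 x^2/4 + 3/8


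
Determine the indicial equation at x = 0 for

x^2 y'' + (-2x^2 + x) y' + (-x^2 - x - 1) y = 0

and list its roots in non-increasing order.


Divide by x^2 to reach normal form y'' + P_1(x) y' + P_2(x) y = 0 with P_1(x) = -2 + 1/x and P_2(x) = -1 - 1/x - 1/x^2.
x = 0 is a singular point because the y'-coefficient -2 + 1/x has a pole at x = 0 and the y-coefficient -1 - 1/x - 1/x^2 has a pole at x = 0.
It is a regular singular point because x P_1(x) = p(x) = 1 - 2x and x^2 P_2(x) = q(x) = -x^2 - x - 1 are polynomials, hence analytic at x = 0.
p(0) = 1,  q(0) = -1.
Indicial equation: r(r-1) + p(0) r + q(0) = 0, i.e. r^2 + (p(0) - 1) r + q(0) = 0, i.e. r^2 - 1 = 0.
Discriminant: (0)^2 - 4(-1) = 4, so r = (0 ± 2)/2.
Solving: r_1 = 1, r_2 = -1.

indicial: r^2 - 1 = 0; roots r_1 = 1, r_2 = -1


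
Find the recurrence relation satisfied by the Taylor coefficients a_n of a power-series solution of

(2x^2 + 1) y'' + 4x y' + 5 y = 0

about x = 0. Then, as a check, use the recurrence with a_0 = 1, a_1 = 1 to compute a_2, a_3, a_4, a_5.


Substitute y = sum_n a_n x^n.
(1 + 2 x^2) y'' contributes (n+2)(n+1) a_{n+2} + 2 n(n-1) a_n at x^n.
4 x y'(x) contributes 4 n a_n at x^n.
5 y(x) contributes 5 a_n at x^n.
Matching x^n: (n+2)(n+1) a_{n+2} + (2 n(n-1) + 4 n + 5) a_n = 0.
Thus a_{n+2} = (-2 n(n-1) - 4 n - 5) / ((n+1)(n+2)) * a_n.

Check with a_0 = 1, a_1 = 1 (apply the recurrence for n = 0, 1, 2, 3): a_0 = 1, a_1 = 1, a_2 = -5/2, a_3 = -3/2, a_4 = 85/24, a_5 = 87/40.

a_(n+2) = (-2 n(n-1) - 4 n - 5) / ((n+1)(n+2)) * a_n; check: a_0 = 1, a_1 = 1, a_2 = -5/2, a_3 = -3/2, a_4 = 85/24, a_5 = 87/40


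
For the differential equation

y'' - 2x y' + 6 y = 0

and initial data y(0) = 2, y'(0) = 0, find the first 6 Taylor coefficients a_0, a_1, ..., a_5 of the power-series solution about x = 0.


Ansatz: y(x) = sum_{n>=0} a_n x^n, so y'(x) = sum_{n>=1} n a_n x^(n-1) and y''(x) = sum_{n>=2} n(n-1) a_n x^(n-2).
Substitute into P(x) y'' + Q(x) y' + R(x) y = 0 with P(x) = 1, Q(x) = -2x, R(x) = 6, and match powers of x.
Initial conditions: a_0 = 2, a_1 = 0.
Setting the coefficient of each power of x to zero and solving order by order (substituting the coefficients already found):
  x^0: 2 a_2 + 6 a_0 = 0  ->  2 a_2 = -6 a_0 = -12  ->  a_2 = -6
  x^1: 6 a_3 + 4 a_1 = 0  ->  6 a_3 = -4 a_1 = 0  ->  a_3 = 0
  x^2: 12 a_4 + 2 a_2 = 0  ->  12 a_4 = -2 a_2 = 12  ->  a_4 = 1
  x^3: 20 a_5 = 0  ->  a_5 = 0
Truncated series: y(x) = 2 - 6 x^2 + x^4 + O(x^6).

a_0 = 2; a_1 = 0; a_2 = -6; a_3 = 0; a_4 = 1; a_5 = 0


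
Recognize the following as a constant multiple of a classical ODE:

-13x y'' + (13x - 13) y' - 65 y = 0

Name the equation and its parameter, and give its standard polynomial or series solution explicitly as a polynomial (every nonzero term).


All three coefficients share the factor -13; dividing through by -13 gives  x y'' + (1 - x) y' + 5 y = 0.
This matches the Laguerre equation x y'' + (1 - x) y' + n y = 0 with n = 5; the polynomial solution is L_5(x).
With y = sum_k a_k x^k, matching x^k gives (k+1)k a_{k+1} + (k+1) a_{k+1} - k a_k + n a_k = 0, i.e. (k+1)^2 a_{k+1} = (k - n) a_k = (k - 5) a_k. The right side vanishes at k = 5, so the series terminates at degree 5.
Standard normalization L_n(0) = 1 gives a_0 = 1. Work upward with a_{k+1} = (k - 5) a_k / (k+1)^2:
  a_1 = (0 - 5)(1) / 1^2 = -5/1 = -5
  a_2 = (1 - 5)(-5) / 2^2 = 20/4 = 5
  a_3 = (2 - 5)(5) / 3^2 = -15/9 = -5/3
  a_4 = (3 - 5)(-5/3) / 4^2 = (10/3)/16 = 5/24
  a_5 = (4 - 5)(5/24) / 5^2 = (-5/24)/25 = -1/120
Hence L_5(x) = -x^5/120 + 5 x^4/24 - 5 x^3/3 + 5 x^2 - 5 x + 1.

L_5(x); series = -x^5/120 + 5 x^4/24 - 5 x^3/3 + 5 x^2 - 5 x + 1


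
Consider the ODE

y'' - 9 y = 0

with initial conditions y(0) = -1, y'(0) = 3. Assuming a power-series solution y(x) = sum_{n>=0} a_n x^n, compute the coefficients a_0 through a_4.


Ansatz: y(x) = sum_{n>=0} a_n x^n, so y'(x) = sum_{n>=1} n a_n x^(n-1) and y''(x) = sum_{n>=2} n(n-1) a_n x^(n-2).
Substitute into P(x) y'' + Q(x) y' + R(x) y = 0 with P(x) = 1, Q(x) = 0, R(x) = -9, and match powers of x.
Initial conditions: a_0 = -1, a_1 = 3.
Setting the coefficient of each power of x to zero and solving order by order (substituting the coefficients already found):
  x^0: 2 a_2 - 9 a_0 = 0  ->  2 a_2 = 9 a_0 = -9  ->  a_2 = -9/2
  x^1: 6 a_3 - 9 a_1 = 0  ->  6 a_3 = 9 a_1 = 27  ->  a_3 = 9/2
  x^2: 12 a_4 - 9 a_2 = 0  ->  12 a_4 = 9 a_2 = -81/2  ->  a_4 = -27/8
Truncated series: y(x) = -1 + 3 x - (9/2) x^2 + (9/2) x^3 - (27/8) x^4 + O(x^5).

a_0 = -1; a_1 = 3; a_2 = -9/2; a_3 = 9/2; a_4 = -27/8


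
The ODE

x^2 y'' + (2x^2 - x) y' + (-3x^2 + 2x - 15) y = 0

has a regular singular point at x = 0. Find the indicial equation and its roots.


Divide by x^2 to reach normal form y'' + P_1(x) y' + P_2(x) y = 0 with P_1(x) = 2 - 1/x and P_2(x) = -3 + 2/x - 15/x^2.
x = 0 is a singular point because the y'-coefficient 2 - 1/x has a pole at x = 0 and the y-coefficient -3 + 2/x - 15/x^2 has a pole at x = 0.
It is a regular singular point because x P_1(x) = p(x) = 2x - 1 and x^2 P_2(x) = q(x) = -3x^2 + 2x - 15 are polynomials, hence analytic at x = 0.
p(0) = -1,  q(0) = -15.
Indicial equation: r(r-1) + p(0) r + q(0) = 0, i.e. r^2 + (p(0) - 1) r + q(0) = 0, i.e. r^2 - 2 r - 15 = 0.
Discriminant: (-2)^2 - 4(-15) = 64, so r = (2 ± 8)/2.
Solving: r_1 = 5, r_2 = -3.

indicial: r^2 - 2 r - 15 = 0; roots r_1 = 5, r_2 = -3


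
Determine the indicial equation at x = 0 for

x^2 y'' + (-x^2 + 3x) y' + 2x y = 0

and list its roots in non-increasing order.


Divide by x^2 to reach normal form y'' + P_1(x) y' + P_2(x) y = 0 with P_1(x) = -1 + 3/x and P_2(x) = 2/x.
x = 0 is a singular point because the y'-coefficient -1 + 3/x has a pole at x = 0 and the y-coefficient 2/x has a pole at x = 0.
It is a regular singular point because x P_1(x) = p(x) = 3 - x and x^2 P_2(x) = q(x) = 2x are polynomials, hence analytic at x = 0.
p(0) = 3,  q(0) = 0.
Indicial equation: r(r-1) + p(0) r + q(0) = 0, i.e. r^2 + (p(0) - 1) r + q(0) = 0, i.e. r^2 + 2 r = 0.
Discriminant: (2)^2 - 4(0) = 4, so r = (-2 ± 2)/2.
Solving: r_1 = 0, r_2 = -2.

indicial: r^2 + 2 r = 0; roots r_1 = 0, r_2 = -2


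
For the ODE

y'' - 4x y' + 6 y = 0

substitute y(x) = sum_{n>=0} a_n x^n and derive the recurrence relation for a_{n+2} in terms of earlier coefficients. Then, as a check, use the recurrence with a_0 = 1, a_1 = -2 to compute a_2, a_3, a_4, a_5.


Substitute y = sum_n a_n x^n.
y''(x) has coefficient (n+2)(n+1) a_{n+2} at x^n;
-4 x y'(x) has coefficient -4 n a_n at x^n (shift);
6 y(x) has coefficient 6 a_n at x^n.
Matching x^n: (n+2)(n+1) a_{n+2} + (-4n + 6) a_n = 0.
Thus a_{n+2} = (4n - 6) / ((n+1)(n+2)) * a_n.

Check with a_0 = 1, a_1 = -2 (apply the recurrence for n = 0, 1, 2, 3): a_0 = 1, a_1 = -2, a_2 = -3, a_3 = 2/3, a_4 = -1/2, a_5 = 1/5.

a_(n+2) = (4n - 6) / ((n+1)(n+2)) * a_n; check: a_0 = 1, a_1 = -2, a_2 = -3, a_3 = 2/3, a_4 = -1/2, a_5 = 1/5


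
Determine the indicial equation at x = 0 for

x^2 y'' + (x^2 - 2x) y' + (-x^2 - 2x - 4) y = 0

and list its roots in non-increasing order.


Divide by x^2 to reach normal form y'' + P_1(x) y' + P_2(x) y = 0 with P_1(x) = 1 - 2/x and P_2(x) = -1 - 2/x - 4/x^2.
x = 0 is a singular point because the y'-coefficient 1 - 2/x has a pole at x = 0 and the y-coefficient -1 - 2/x - 4/x^2 has a pole at x = 0.
It is a regular singular point because x P_1(x) = p(x) = x - 2 and x^2 P_2(x) = q(x) = -x^2 - 2x - 4 are polynomials, hence analytic at x = 0.
p(0) = -2,  q(0) = -4.
Indicial equation: r(r-1) + p(0) r + q(0) = 0, i.e. r^2 + (p(0) - 1) r + q(0) = 0, i.e. r^2 - 3 r - 4 = 0.
Discriminant: (-3)^2 - 4(-4) = 25, so r = (3 ± 5)/2.
Solving: r_1 = 4, r_2 = -1.

indicial: r^2 - 3 r - 4 = 0; roots r_1 = 4, r_2 = -1


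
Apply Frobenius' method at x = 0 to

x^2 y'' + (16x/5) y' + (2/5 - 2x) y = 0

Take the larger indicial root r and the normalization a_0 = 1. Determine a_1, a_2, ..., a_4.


Write in Frobenius form y'' + (p(x)/x) y' + (q(x)/x^2) y = 0:
  p(x) = 16/5,  q(x) = 2/5 - 2x.
Indicial equation: r(r-1) + (16/5) r + (2/5) = 0 -> roots r_1 = -1/5, r_2 = -2.
Take r = r_1 = -1/5. Let y(x) = x^r sum_{n>=0} a_n x^n with a_0 = 1.
Substitute y = x^r sum a_n x^n and match x^{r+n}. The recurrence is
  D(n) a_n - 2 a_{n-1} = 0,  where D(n) = (r+n)(r+n-1) + (16/5)(r+n) + (2/5).
  a_n = 2 / D(n) * a_{n-1}.
Since the indicial polynomial factors as (r - r_1)(r - r_2), D(n) = (r_1 + n - r_1)(r_1 + n - r_2) = n(n + 9/5).
Evaluating step by step (a_0 = 1):
  n = 1: D(1) = 1(1 + 9/5) = 14/5; numerator = 2(1) = 2; a_1 = (2)/(14/5) = 5/7
  n = 2: D(2) = 2(2 + 9/5) = 38/5; numerator = 2(5/7) = 10/7; a_2 = (10/7)/(38/5) = 25/133
  n = 3: D(3) = 3(3 + 9/5) = 72/5; numerator = 2(25/133) = 50/133; a_3 = (50/133)/(72/5) = 125/4788
  n = 4: D(4) = 4(4 + 9/5) = 116/5; numerator = 2(125/4788) = 125/2394; a_4 = (125/2394)/(116/5) = 625/277704

r = -1/5; a_0 = 1; a_1 = 5/7; a_2 = 25/133; a_3 = 125/4788; a_4 = 625/277704


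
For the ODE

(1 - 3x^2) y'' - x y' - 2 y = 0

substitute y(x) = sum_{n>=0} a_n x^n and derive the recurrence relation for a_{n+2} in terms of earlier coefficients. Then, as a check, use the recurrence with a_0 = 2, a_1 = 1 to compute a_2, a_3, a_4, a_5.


Substitute y = sum_n a_n x^n.
(1 - 3 x^2) y'' contributes (n+2)(n+1) a_{n+2} - 3 n(n-1) a_n at x^n.
-x y'(x) contributes -n a_n at x^n.
-2 y(x) contributes -2 a_n at x^n.
Matching x^n: (n+2)(n+1) a_{n+2} + (-3 n(n-1) - n - 2) a_n = 0.
Thus a_{n+2} = (3 n(n-1) + n + 2) / ((n+1)(n+2)) * a_n.

Check with a_0 = 2, a_1 = 1 (apply the recurrence for n = 0, 1, 2, 3): a_0 = 2, a_1 = 1, a_2 = 2, a_3 = 1/2, a_4 = 5/3, a_5 = 23/40.

a_(n+2) = (3 n(n-1) + n + 2) / ((n+1)(n+2)) * a_n; check: a_0 = 2, a_1 = 1, a_2 = 2, a_3 = 1/2, a_4 = 5/3, a_5 = 23/40


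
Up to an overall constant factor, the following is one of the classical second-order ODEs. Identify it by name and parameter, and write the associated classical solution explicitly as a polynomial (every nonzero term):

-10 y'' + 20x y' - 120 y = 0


All three coefficients share the factor -10; dividing through by -10 gives  y'' - 2x y' + 12 y = 0.
This matches the Hermite equation y'' - 2x y' + 2n y = 0 with 2n = 12, so n = 6; the polynomial solution is H_6(x).
With y = sum_k a_k x^k, matching x^k gives (k+2)(k+1) a_{k+2} = 2(k - n) a_k = 2(k - 6) a_k. The right side vanishes at k = 6, so the series with the parity of 6 terminates at degree 6.
Standard normalization: leading coefficient of H_n is 2^n, so a_6 = 2^6 = 64. Work downward with a_k = (k+1)(k+2) a_{k+2} / (2(k - n)):
  a_4 = (5)(6)(64) / (2(4 - 6)) = 1920/(-4) = -480
  a_2 = (3)(4)(-480) / (2(2 - 6)) = -5760/(-8) = 720
  a_0 = (1)(2)(720) / (2(0 - 6)) = 1440/(-12) = -120
Hence H_6(x) = 64 x^6 - 480 x^4 + 720 x^2 - 120.

H_6(x); series = 64 x^6 - 480 x^4 + 720 x^2 - 120


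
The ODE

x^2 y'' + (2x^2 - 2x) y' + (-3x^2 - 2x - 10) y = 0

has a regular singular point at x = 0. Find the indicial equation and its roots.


Divide by x^2 to reach normal form y'' + P_1(x) y' + P_2(x) y = 0 with P_1(x) = 2 - 2/x and P_2(x) = -3 - 2/x - 10/x^2.
x = 0 is a singular point because the y'-coefficient 2 - 2/x has a pole at x = 0 and the y-coefficient -3 - 2/x - 10/x^2 has a pole at x = 0.
It is a regular singular point because x P_1(x) = p(x) = 2x - 2 and x^2 P_2(x) = q(x) = -3x^2 - 2x - 10 are polynomials, hence analytic at x = 0.
p(0) = -2,  q(0) = -10.
Indicial equation: r(r-1) + p(0) r + q(0) = 0, i.e. r^2 + (p(0) - 1) r + q(0) = 0, i.e. r^2 - 3 r - 10 = 0.
Discriminant: (-3)^2 - 4(-10) = 49, so r = (3 ± 7)/2.
Solving: r_1 = 5, r_2 = -2.

indicial: r^2 - 3 r - 10 = 0; roots r_1 = 5, r_2 = -2


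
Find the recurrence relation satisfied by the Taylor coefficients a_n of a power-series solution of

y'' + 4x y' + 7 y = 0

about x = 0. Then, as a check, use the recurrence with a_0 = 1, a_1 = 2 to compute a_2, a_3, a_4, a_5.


Substitute y = sum_n a_n x^n.
y''(x) has coefficient (n+2)(n+1) a_{n+2} at x^n;
4 x y'(x) has coefficient 4 n a_n at x^n (shift);
7 y(x) has coefficient 7 a_n at x^n.
Matching x^n: (n+2)(n+1) a_{n+2} + (4n + 7) a_n = 0.
Thus a_{n+2} = (-4n - 7) / ((n+1)(n+2)) * a_n.

Check with a_0 = 1, a_1 = 2 (apply the recurrence for n = 0, 1, 2, 3): a_0 = 1, a_1 = 2, a_2 = -7/2, a_3 = -11/3, a_4 = 35/8, a_5 = 209/60.

a_(n+2) = (-4n - 7) / ((n+1)(n+2)) * a_n; check: a_0 = 1, a_1 = 2, a_2 = -7/2, a_3 = -11/3, a_4 = 35/8, a_5 = 209/60


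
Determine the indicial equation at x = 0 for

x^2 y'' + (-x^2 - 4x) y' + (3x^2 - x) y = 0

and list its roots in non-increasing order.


Divide by x^2 to reach normal form y'' + P_1(x) y' + P_2(x) y = 0 with P_1(x) = -1 - 4/x and P_2(x) = 3 - 1/x.
x = 0 is a singular point because the y'-coefficient -1 - 4/x has a pole at x = 0 and the y-coefficient 3 - 1/x has a pole at x = 0.
It is a regular singular point because x P_1(x) = p(x) = -x - 4 and x^2 P_2(x) = q(x) = 3x^2 - x are polynomials, hence analytic at x = 0.
p(0) = -4,  q(0) = 0.
Indicial equation: r(r-1) + p(0) r + q(0) = 0, i.e. r^2 + (p(0) - 1) r + q(0) = 0, i.e. r^2 - 5 r = 0.
Discriminant: (-5)^2 - 4(0) = 25, so r = (5 ± 5)/2.
Solving: r_1 = 5, r_2 = 0.

indicial: r^2 - 5 r = 0; roots r_1 = 5, r_2 = 0


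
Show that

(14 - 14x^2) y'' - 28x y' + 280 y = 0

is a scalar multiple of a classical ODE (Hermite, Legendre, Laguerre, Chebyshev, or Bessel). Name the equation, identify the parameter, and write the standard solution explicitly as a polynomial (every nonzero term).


All three coefficients share the factor 14; dividing through by 14 gives  (1 - x^2) y'' - 2x y' + 20 y = 0.
This matches the Legendre equation (1 - x^2) y'' - 2x y' + n(n+1) y = 0 (note the -2x y' term) with n(n+1) = 20, so n = 4; the polynomial solution is P_4(x).
With y = sum_k a_k x^k, matching x^k gives (k+2)(k+1) a_{k+2} = [k(k+1) - n(n+1)] a_k = (k - 4)(k + 5) a_k. The right side vanishes at k = 4, so the series with the parity of 4 terminates at degree 4.
Standard normalization (P_n(1) = 1): leading coefficient (2n)!/(2^n (n!)^2) = 40320/(16*576) = 35/8, so a_4 = 35/8. Work downward with a_k = (k+1)(k+2) a_{k+2} / ((k - 4)(k + 5)):
  a_2 = (3)(4)(35/8) / ((2 - 4)(2 + 5)) = (105/2)/(-14) = -15/4
  a_0 = (1)(2)(-15/4) / ((0 - 4)(0 + 5)) = (-15/2)/(-20) = 3/8
Hence P_4(x) = 35 x^4/8 - 15 x^2/4 + 3/8.

P_4(x); series = 35 x^4/8 - 15 x^2/4 + 3/8


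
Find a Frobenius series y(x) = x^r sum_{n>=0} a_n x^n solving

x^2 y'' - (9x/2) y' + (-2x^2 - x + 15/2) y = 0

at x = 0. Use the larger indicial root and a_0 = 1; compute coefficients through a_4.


Write in Frobenius form y'' + (p(x)/x) y' + (q(x)/x^2) y = 0:
  p(x) = -9/2,  q(x) = -2x^2 - x + 15/2.
Indicial equation: r(r-1) + (-9/2) r + (15/2) = 0 -> roots r_1 = 3, r_2 = 5/2.
Take r = r_1 = 3. Let y(x) = x^r sum_{n>=0} a_n x^n with a_0 = 1.
Substitute y = x^r sum a_n x^n and match x^{r+n}. The recurrence is
  D(n) a_n - 1 a_{n-1} - 2 a_{n-2} = 0,  where D(n) = (r+n)(r+n-1) + (-9/2)(r+n) + (15/2).
  a_n = [1 a_{n-1} + 2 a_{n-2}] / D(n).
Since the indicial polynomial factors as (r - r_1)(r - r_2), D(n) = (r_1 + n - r_1)(r_1 + n - r_2) = n(n + 1/2).
Evaluating step by step (a_0 = 1):
  n = 1: D(1) = 1(1 + 1/2) = 3/2; numerator = 1(1) = 1; a_1 = (1)/(3/2) = 2/3
  n = 2: D(2) = 2(2 + 1/2) = 5; numerator = 1(2/3) + 2(1) = 8/3; a_2 = (8/3)/(5) = 8/15
  n = 3: D(3) = 3(3 + 1/2) = 21/2; numerator = 1(8/15) + 2(2/3) = 28/15; a_3 = (28/15)/(21/2) = 8/45
  n = 4: D(4) = 4(4 + 1/2) = 18; numerator = 1(8/45) + 2(8/15) = 56/45; a_4 = (56/45)/(18) = 28/405

r = 3; a_0 = 1; a_1 = 2/3; a_2 = 8/15; a_3 = 8/45; a_4 = 28/405


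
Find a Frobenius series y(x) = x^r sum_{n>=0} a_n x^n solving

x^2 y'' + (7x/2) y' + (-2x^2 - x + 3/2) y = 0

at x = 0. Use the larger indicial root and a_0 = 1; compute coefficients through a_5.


Write in Frobenius form y'' + (p(x)/x) y' + (q(x)/x^2) y = 0:
  p(x) = 7/2,  q(x) = -2x^2 - x + 3/2.
Indicial equation: r(r-1) + (7/2) r + (3/2) = 0 -> roots r_1 = -1, r_2 = -3/2.
Take r = r_1 = -1. Let y(x) = x^r sum_{n>=0} a_n x^n with a_0 = 1.
Substitute y = x^r sum a_n x^n and match x^{r+n}. The recurrence is
  D(n) a_n - 1 a_{n-1} - 2 a_{n-2} = 0,  where D(n) = (r+n)(r+n-1) + (7/2)(r+n) + (3/2).
  a_n = [1 a_{n-1} + 2 a_{n-2}] / D(n).
Since the indicial polynomial factors as (r - r_1)(r - r_2), D(n) = (r_1 + n - r_1)(r_1 + n - r_2) = n(n + 1/2).
Evaluating step by step (a_0 = 1):
  n = 1: D(1) = 1(1 + 1/2) = 3/2; numerator = 1(1) = 1; a_1 = (1)/(3/2) = 2/3
  n = 2: D(2) = 2(2 + 1/2) = 5; numerator = 1(2/3) + 2(1) = 8/3; a_2 = (8/3)/(5) = 8/15
  n = 3: D(3) = 3(3 + 1/2) = 21/2; numerator = 1(8/15) + 2(2/3) = 28/15; a_3 = (28/15)/(21/2) = 8/45
  n = 4: D(4) = 4(4 + 1/2) = 18; numerator = 1(8/45) + 2(8/15) = 56/45; a_4 = (56/45)/(18) = 28/405
  n = 5: D(5) = 5(5 + 1/2) = 55/2; numerator = 1(28/405) + 2(8/45) = 172/405; a_5 = (172/405)/(55/2) = 344/22275

r = -1; a_0 = 1; a_1 = 2/3; a_2 = 8/15; a_3 = 8/45; a_4 = 28/405; a_5 = 344/22275


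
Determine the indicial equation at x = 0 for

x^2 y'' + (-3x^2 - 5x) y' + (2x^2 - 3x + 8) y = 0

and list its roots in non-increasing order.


Divide by x^2 to reach normal form y'' + P_1(x) y' + P_2(x) y = 0 with P_1(x) = -3 - 5/x and P_2(x) = 2 - 3/x + 8/x^2.
x = 0 is a singular point because the y'-coefficient -3 - 5/x has a pole at x = 0 and the y-coefficient 2 - 3/x + 8/x^2 has a pole at x = 0.
It is a regular singular point because x P_1(x) = p(x) = -3x - 5 and x^2 P_2(x) = q(x) = 2x^2 - 3x + 8 are polynomials, hence analytic at x = 0.
p(0) = -5,  q(0) = 8.
Indicial equation: r(r-1) + p(0) r + q(0) = 0, i.e. r^2 + (p(0) - 1) r + q(0) = 0, i.e. r^2 - 6 r + 8 = 0.
Discriminant: (-6)^2 - 4(8) = 4, so r = (6 ± 2)/2.
Solving: r_1 = 4, r_2 = 2.

indicial: r^2 - 6 r + 8 = 0; roots r_1 = 4, r_2 = 2


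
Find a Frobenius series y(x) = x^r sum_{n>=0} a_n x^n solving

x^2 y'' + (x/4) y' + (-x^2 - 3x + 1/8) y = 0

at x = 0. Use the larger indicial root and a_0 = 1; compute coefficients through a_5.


Write in Frobenius form y'' + (p(x)/x) y' + (q(x)/x^2) y = 0:
  p(x) = 1/4,  q(x) = -x^2 - 3x + 1/8.
Indicial equation: r(r-1) + (1/4) r + (1/8) = 0 -> roots r_1 = 1/2, r_2 = 1/4.
Take r = r_1 = 1/2. Let y(x) = x^r sum_{n>=0} a_n x^n with a_0 = 1.
Substitute y = x^r sum a_n x^n and match x^{r+n}. The recurrence is
  D(n) a_n - 3 a_{n-1} - 1 a_{n-2} = 0,  where D(n) = (r+n)(r+n-1) + (1/4)(r+n) + (1/8).
  a_n = [3 a_{n-1} + 1 a_{n-2}] / D(n).
Since the indicial polynomial factors as (r - r_1)(r - r_2), D(n) = (r_1 + n - r_1)(r_1 + n - r_2) = n(n + 1/4).
Evaluating step by step (a_0 = 1):
  n = 1: D(1) = 1(1 + 1/4) = 5/4; numerator = 3(1) = 3; a_1 = (3)/(5/4) = 12/5
  n = 2: D(2) = 2(2 + 1/4) = 9/2; numerator = 3(12/5) + 1(1) = 41/5; a_2 = (41/5)/(9/2) = 82/45
  n = 3: D(3) = 3(3 + 1/4) = 39/4; numerator = 3(82/45) + 1(12/5) = 118/15; a_3 = (118/15)/(39/4) = 472/585
  n = 4: D(4) = 4(4 + 1/4) = 17; numerator = 3(472/585) + 1(82/45) = 2482/585; a_4 = (2482/585)/(17) = 146/585
  n = 5: D(5) = 5(5 + 1/4) = 105/4; numerator = 3(146/585) + 1(472/585) = 14/9; a_5 = (14/9)/(105/4) = 8/135

r = 1/2; a_0 = 1; a_1 = 12/5; a_2 = 82/45; a_3 = 472/585; a_4 = 146/585; a_5 = 8/135


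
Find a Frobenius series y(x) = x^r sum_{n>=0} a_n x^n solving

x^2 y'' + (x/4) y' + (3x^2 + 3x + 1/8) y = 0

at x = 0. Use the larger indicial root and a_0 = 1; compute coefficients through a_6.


Write in Frobenius form y'' + (p(x)/x) y' + (q(x)/x^2) y = 0:
  p(x) = 1/4,  q(x) = 3x^2 + 3x + 1/8.
Indicial equation: r(r-1) + (1/4) r + (1/8) = 0 -> roots r_1 = 1/2, r_2 = 1/4.
Take r = r_1 = 1/2. Let y(x) = x^r sum_{n>=0} a_n x^n with a_0 = 1.
Substitute y = x^r sum a_n x^n and match x^{r+n}. The recurrence is
  D(n) a_n + 3 a_{n-1} + 3 a_{n-2} = 0,  where D(n) = (r+n)(r+n-1) + (1/4)(r+n) + (1/8).
  a_n = [-3 a_{n-1} - 3 a_{n-2}] / D(n).
Since the indicial polynomial factors as (r - r_1)(r - r_2), D(n) = (r_1 + n - r_1)(r_1 + n - r_2) = n(n + 1/4).
Evaluating step by step (a_0 = 1):
  n = 1: D(1) = 1(1 + 1/4) = 5/4; numerator = -3(1) = -3; a_1 = (-3)/(5/4) = -12/5
  n = 2: D(2) = 2(2 + 1/4) = 9/2; numerator = -3(-12/5) - 3(1) = 21/5; a_2 = (21/5)/(9/2) = 14/15
  n = 3: D(3) = 3(3 + 1/4) = 39/4; numerator = -3(14/15) - 3(-12/5) = 22/5; a_3 = (22/5)/(39/4) = 88/195
  n = 4: D(4) = 4(4 + 1/4) = 17; numerator = -3(88/195) - 3(14/15) = -54/13; a_4 = (-54/13)/(17) = -54/221
  n = 5: D(5) = 5(5 + 1/4) = 105/4; numerator = -3(-54/221) - 3(88/195) = -686/1105; a_5 = (-686/1105)/(105/4) = -392/16575
  n = 6: D(6) = 6(6 + 1/4) = 75/2; numerator = -3(-392/16575) - 3(-54/221) = 4442/5525; a_6 = (4442/5525)/(75/2) = 8884/414375

r = 1/2; a_0 = 1; a_1 = -12/5; a_2 = 14/15; a_3 = 88/195; a_4 = -54/221; a_5 = -392/16575; a_6 = 8884/414375


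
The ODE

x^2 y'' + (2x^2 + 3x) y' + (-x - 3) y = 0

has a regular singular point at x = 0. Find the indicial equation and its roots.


Divide by x^2 to reach normal form y'' + P_1(x) y' + P_2(x) y = 0 with P_1(x) = 2 + 3/x and P_2(x) = -1/x - 3/x^2.
x = 0 is a singular point because the y'-coefficient 2 + 3/x has a pole at x = 0 and the y-coefficient -1/x - 3/x^2 has a pole at x = 0.
It is a regular singular point because x P_1(x) = p(x) = 2x + 3 and x^2 P_2(x) = q(x) = -x - 3 are polynomials, hence analytic at x = 0.
p(0) = 3,  q(0) = -3.
Indicial equation: r(r-1) + p(0) r + q(0) = 0, i.e. r^2 + (p(0) - 1) r + q(0) = 0, i.e. r^2 + 2 r - 3 = 0.
Discriminant: (2)^2 - 4(-3) = 16, so r = (-2 ± 4)/2.
Solving: r_1 = 1, r_2 = -3.

indicial: r^2 + 2 r - 3 = 0; roots r_1 = 1, r_2 = -3


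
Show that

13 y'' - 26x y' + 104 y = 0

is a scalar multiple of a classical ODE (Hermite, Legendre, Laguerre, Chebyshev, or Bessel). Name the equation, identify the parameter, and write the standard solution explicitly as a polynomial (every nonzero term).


All three coefficients share the factor 13; dividing through by 13 gives  y'' - 2x y' + 8 y = 0.
This matches the Hermite equation y'' - 2x y' + 2n y = 0 with 2n = 8, so n = 4; the polynomial solution is H_4(x).
With y = sum_k a_k x^k, matching x^k gives (k+2)(k+1) a_{k+2} = 2(k - n) a_k = 2(k - 4) a_k. The right side vanishes at k = 4, so the series with the parity of 4 terminates at degree 4.
Standard normalization: leading coefficient of H_n is 2^n, so a_4 = 2^4 = 16. Work downward with a_k = (k+1)(k+2) a_{k+2} / (2(k - n)):
  a_2 = (3)(4)(16) / (2(2 - 4)) = 192/(-4) = -48
  a_0 = (1)(2)(-48) / (2(0 - 4)) = -96/(-8) = 12
Hence H_4(x) = 16 x^4 - 48 x^2 + 12.

H_4(x); series = 16 x^4 - 48 x^2 + 12


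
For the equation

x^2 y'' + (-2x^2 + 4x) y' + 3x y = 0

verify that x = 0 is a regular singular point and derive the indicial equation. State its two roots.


Divide by x^2 to reach normal form y'' + P_1(x) y' + P_2(x) y = 0 with P_1(x) = -2 + 4/x and P_2(x) = 3/x.
x = 0 is a singular point because the y'-coefficient -2 + 4/x has a pole at x = 0 and the y-coefficient 3/x has a pole at x = 0.
It is a regular singular point because x P_1(x) = p(x) = 4 - 2x and x^2 P_2(x) = q(x) = 3x are polynomials, hence analytic at x = 0.
p(0) = 4,  q(0) = 0.
Indicial equation: r(r-1) + p(0) r + q(0) = 0, i.e. r^2 + (p(0) - 1) r + q(0) = 0, i.e. r^2 + 3 r = 0.
Discriminant: (3)^2 - 4(0) = 9, so r = (-3 ± 3)/2.
Solving: r_1 = 0, r_2 = -3.

indicial: r^2 + 3 r = 0; roots r_1 = 0, r_2 = -3


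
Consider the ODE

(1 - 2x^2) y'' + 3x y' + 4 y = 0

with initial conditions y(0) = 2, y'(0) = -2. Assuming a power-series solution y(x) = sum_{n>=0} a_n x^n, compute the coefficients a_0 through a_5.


Ansatz: y(x) = sum_{n>=0} a_n x^n, so y'(x) = sum_{n>=1} n a_n x^(n-1) and y''(x) = sum_{n>=2} n(n-1) a_n x^(n-2).
Substitute into P(x) y'' + Q(x) y' + R(x) y = 0 with P(x) = 1 - 2x^2, Q(x) = 3x, R(x) = 4, and match powers of x.
Initial conditions: a_0 = 2, a_1 = -2.
Setting the coefficient of each power of x to zero and solving order by order (substituting the coefficients already found):
  x^0: 2 a_2 + 4 a_0 = 0  ->  2 a_2 = -4 a_0 = -8  ->  a_2 = -4
  x^1: 6 a_3 + 7 a_1 = 0  ->  6 a_3 = -7 a_1 = 14  ->  a_3 = 7/3
  x^2: 12 a_4 + 6 a_2 = 0  ->  12 a_4 = -6 a_2 = 24  ->  a_4 = 2
  x^3: 20 a_5 + a_3 = 0  ->  20 a_5 = -a_3 = -7/3  ->  a_5 = -7/60
Truncated series: y(x) = 2 - 2 x - 4 x^2 + (7/3) x^3 + 2 x^4 - (7/60) x^5 + O(x^6).

a_0 = 2; a_1 = -2; a_2 = -4; a_3 = 7/3; a_4 = 2; a_5 = -7/60


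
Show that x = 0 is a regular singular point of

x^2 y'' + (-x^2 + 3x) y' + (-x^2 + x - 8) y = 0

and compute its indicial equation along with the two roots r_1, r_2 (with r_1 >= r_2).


Divide by x^2 to reach normal form y'' + P_1(x) y' + P_2(x) y = 0 with P_1(x) = -1 + 3/x and P_2(x) = -1 + 1/x - 8/x^2.
x = 0 is a singular point because the y'-coefficient -1 + 3/x has a pole at x = 0 and the y-coefficient -1 + 1/x - 8/x^2 has a pole at x = 0.
It is a regular singular point because x P_1(x) = p(x) = 3 - x and x^2 P_2(x) = q(x) = -x^2 + x - 8 are polynomials, hence analytic at x = 0.
p(0) = 3,  q(0) = -8.
Indicial equation: r(r-1) + p(0) r + q(0) = 0, i.e. r^2 + (p(0) - 1) r + q(0) = 0, i.e. r^2 + 2 r - 8 = 0.
Discriminant: (2)^2 - 4(-8) = 36, so r = (-2 ± 6)/2.
Solving: r_1 = 2, r_2 = -4.

indicial: r^2 + 2 r - 8 = 0; roots r_1 = 2, r_2 = -4


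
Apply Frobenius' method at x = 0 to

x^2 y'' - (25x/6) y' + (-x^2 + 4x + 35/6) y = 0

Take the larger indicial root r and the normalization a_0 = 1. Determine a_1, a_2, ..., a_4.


Write in Frobenius form y'' + (p(x)/x) y' + (q(x)/x^2) y = 0:
  p(x) = -25/6,  q(x) = -x^2 + 4x + 35/6.
Indicial equation: r(r-1) + (-25/6) r + (35/6) = 0 -> roots r_1 = 7/2, r_2 = 5/3.
Take r = r_1 = 7/2. Let y(x) = x^r sum_{n>=0} a_n x^n with a_0 = 1.
Substitute y = x^r sum a_n x^n and match x^{r+n}. The recurrence is
  D(n) a_n + 4 a_{n-1} - 1 a_{n-2} = 0,  where D(n) = (r+n)(r+n-1) + (-25/6)(r+n) + (35/6).
  a_n = [-4 a_{n-1} + 1 a_{n-2}] / D(n).
Since the indicial polynomial factors as (r - r_1)(r - r_2), D(n) = (r_1 + n - r_1)(r_1 + n - r_2) = n(n + 11/6).
Evaluating step by step (a_0 = 1):
  n = 1: D(1) = 1(1 + 11/6) = 17/6; numerator = -4(1) = -4; a_1 = (-4)/(17/6) = -24/17
  n = 2: D(2) = 2(2 + 11/6) = 23/3; numerator = -4(-24/17) + 1(1) = 113/17; a_2 = (113/17)/(23/3) = 339/391
  n = 3: D(3) = 3(3 + 11/6) = 29/2; numerator = -4(339/391) + 1(-24/17) = -1908/391; a_3 = (-1908/391)/(29/2) = -3816/11339
  n = 4: D(4) = 4(4 + 11/6) = 70/3; numerator = -4(-3816/11339) + 1(339/391) = 25095/11339; a_4 = (25095/11339)/(70/3) = 2151/22678

r = 7/2; a_0 = 1; a_1 = -24/17; a_2 = 339/391; a_3 = -3816/11339; a_4 = 2151/22678
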